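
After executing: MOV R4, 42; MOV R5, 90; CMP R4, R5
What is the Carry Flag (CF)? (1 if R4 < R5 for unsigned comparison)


Register state trace:
  MOV R4, 42  → R4 = 42
  MOV R5, 90  → R5 = 90
  CMP R4, R5  → unsigned 42 - 90: borrow occurs
  42 < 90, so CF = 1
CF = 1

1


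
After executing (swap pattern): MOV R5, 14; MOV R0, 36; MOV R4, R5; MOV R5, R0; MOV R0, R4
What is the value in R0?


Register state trace (swap pattern):
  MOV R5, 14  → R5 = 14
  MOV R0, 36  → R0 = 36
  MOV R4, R5  → R4 = 14  (save R5)
  MOV R5, R0  → R5 = 36  (R5 gets R0's value)
  MOV R0, R4  → R0 = 14  (R0 gets saved value)
Final: R0 = 14

14


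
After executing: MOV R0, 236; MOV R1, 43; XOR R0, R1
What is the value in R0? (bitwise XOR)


Register state trace:
  MOV R0, 236  → R0 = 236 (0b11101100)
  MOV R1, 43  → R1 = 43 (0b00101011)
  XOR R0, R1  → R0 = 236 XOR 43 = 199 (0b11000111)
Final: R0 = 199

199


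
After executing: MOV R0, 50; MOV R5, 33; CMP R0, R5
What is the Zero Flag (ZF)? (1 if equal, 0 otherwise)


Register state trace:
  MOV R0, 50  → R0 = 50
  MOV R5, 33  → R5 = 33
  CMP R0, R5  → computes 50 - 33 = 17
  Result is nonzero, so values are not equal
ZF = 0

0


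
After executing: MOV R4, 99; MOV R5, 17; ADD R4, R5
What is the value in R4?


Register state trace:
  MOV R4, 99  → R4 = 99
  MOV R5, 17  → R5 = 17
  ADD R4, R5  → R4 = 99 + 17 = 116
Final: R4 = 116

116


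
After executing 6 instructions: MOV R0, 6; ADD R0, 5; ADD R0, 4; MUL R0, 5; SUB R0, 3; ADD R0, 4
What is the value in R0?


Register state trace:
  MOV R0, 6  → R0 = 6
  ADD R0, 5  → R0 = 6 + 5 = 11
  ADD R0, 4  → R0 = 11 + 4 = 15
  MUL R0, 5  → R0 = 15 * 5 = 75
  SUB R0, 3  → R0 = 75 - 3 = 72
  ADD R0, 4  → R0 = 72 + 4 = 76
Final: R0 = 76

76


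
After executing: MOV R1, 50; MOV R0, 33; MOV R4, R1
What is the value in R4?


Register state trace:
  MOV R1, 50  → R1 = 50
  MOV R0, 33  → R0 = 33
  MOV R4, R1  → R4 = 50
Final: R4 = 50

50


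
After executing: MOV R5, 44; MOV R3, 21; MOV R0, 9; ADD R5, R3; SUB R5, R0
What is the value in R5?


Register state trace:
  MOV R5, 44  → R5 = 44
  MOV R3, 21  → R3 = 21
  MOV R0, 9  → R0 = 9
  ADD R5, R3  → R5 = 44 + 21 = 65
  SUB R5, R0  → R5 = 65 - 9 = 56
Final: R5 = 56

56


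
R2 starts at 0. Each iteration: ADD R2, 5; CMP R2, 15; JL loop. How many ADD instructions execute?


Loop trace (R2 starts at 0, target 15, step 5):
  ADD #1: R2 = 0 + 5 = 5  → 5 < 15, loop
  ADD #2: R2 = 5 + 5 = 10  → 10 < 15, loop
  ADD #3: R2 = 10 + 5 = 15  → 15 >= 15, exit
Total ADD instructions: 3

3


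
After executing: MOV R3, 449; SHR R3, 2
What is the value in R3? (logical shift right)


Register state trace:
  MOV R3, 449  → R3 = 449
  SHR R3, 2  → R3 = 449 >> 2 = 449 // 2^2 = 112
Final: R3 = 112

112


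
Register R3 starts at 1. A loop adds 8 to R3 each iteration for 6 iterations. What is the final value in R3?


Starting value: R3 = 1
  Iter 1: R3 = 1 + 8 = 9
  Iter 2: R3 = 9 + 8 = 17
  Iter 3: R3 = 17 + 8 = 25
  Iter 4: R3 = 25 + 8 = 33
  Iter 5: R3 = 33 + 8 = 41
  Iter 6: R3 = 41 + 8 = 49
Final: R3 = 49

49


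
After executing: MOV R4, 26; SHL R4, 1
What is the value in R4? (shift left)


Register state trace:
  MOV R4, 26  → R4 = 26
  SHL R4, 1  → R4 = 26 << 1 = 26 * 2^1 = 52
Final: R4 = 52

52


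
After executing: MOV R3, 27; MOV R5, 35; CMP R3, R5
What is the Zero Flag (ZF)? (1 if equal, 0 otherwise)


Register state trace:
  MOV R3, 27  → R3 = 27
  MOV R5, 35  → R5 = 35
  CMP R3, R5  → computes 27 - 35 = -8
  Result is nonzero, so values are not equal
ZF = 0

0


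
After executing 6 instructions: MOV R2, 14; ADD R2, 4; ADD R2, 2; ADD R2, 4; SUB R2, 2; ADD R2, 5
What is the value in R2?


Register state trace:
  MOV R2, 14  → R2 = 14
  ADD R2, 4  → R2 = 14 + 4 = 18
  ADD R2, 2  → R2 = 18 + 2 = 20
  ADD R2, 4  → R2 = 20 + 4 = 24
  SUB R2, 2  → R2 = 24 - 2 = 22
  ADD R2, 5  → R2 = 22 + 5 = 27
Final: R2 = 27

27


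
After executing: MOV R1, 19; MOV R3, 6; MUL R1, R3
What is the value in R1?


Register state trace:
  MOV R1, 19  → R1 = 19
  MOV R3, 6  → R3 = 6
  MUL R1, R3  → R1 = 19 * 6 = 114
Final: R1 = 114

114


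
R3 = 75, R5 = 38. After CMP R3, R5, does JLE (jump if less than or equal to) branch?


Trace:
  R3 = 75, R5 = 38
  CMP R3, R5  → compares 75 vs 38
  JLE checks: is 75 less than or equal to 38?
  75 > 38, so condition is false
Branch taken: No

No


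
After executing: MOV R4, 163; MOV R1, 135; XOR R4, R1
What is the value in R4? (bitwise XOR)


Register state trace:
  MOV R4, 163  → R4 = 163 (0b10100011)
  MOV R1, 135  → R1 = 135 (0b10000111)
  XOR R4, R1  → R4 = 163 XOR 135 = 36 (0b00100100)
Final: R4 = 36

36


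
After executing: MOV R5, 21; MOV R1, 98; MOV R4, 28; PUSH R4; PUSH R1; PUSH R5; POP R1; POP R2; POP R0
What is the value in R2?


Stack trace (top is rightmost):
  MOV R5, 21  → R5 = 21
  MOV R1, 98  → R1 = 98
  MOV R4, 28  → R4 = 28
  PUSH R4  → stack: [28]
  PUSH R1  → stack: [28, 98]
  PUSH R5  → stack: [28, 98, 21]
  POP R1  → R1 = 21, stack: [28, 98]
  POP R2  → R2 = 98, stack: [28]
  POP R0  → R0 = 28, stack: []
Final: R2 = 98

98


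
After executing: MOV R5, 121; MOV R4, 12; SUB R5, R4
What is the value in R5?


Register state trace:
  MOV R5, 121  → R5 = 121
  MOV R4, 12  → R4 = 12
  SUB R5, R4  → R5 = 121 - 12 = 109
Final: R5 = 109

109


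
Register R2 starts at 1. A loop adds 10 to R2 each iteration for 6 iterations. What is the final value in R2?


Starting value: R2 = 1
  Iter 1: R2 = 1 + 10 = 11
  Iter 2: R2 = 11 + 10 = 21
  Iter 3: R2 = 21 + 10 = 31
  Iter 4: R2 = 31 + 10 = 41
  Iter 5: R2 = 41 + 10 = 51
  Iter 6: R2 = 51 + 10 = 61
Final: R2 = 61

61


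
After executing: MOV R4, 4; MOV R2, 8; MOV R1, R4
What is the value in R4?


Register state trace:
  MOV R4, 4  → R4 = 4
  MOV R2, 8  → R2 = 8
  MOV R1, R4  → R1 = 4
Final: R4 = 4

4


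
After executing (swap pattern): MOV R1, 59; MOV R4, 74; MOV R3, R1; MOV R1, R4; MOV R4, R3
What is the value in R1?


Register state trace (swap pattern):
  MOV R1, 59  → R1 = 59
  MOV R4, 74  → R4 = 74
  MOV R3, R1  → R3 = 59  (save R1)
  MOV R1, R4  → R1 = 74  (R1 gets R4's value)
  MOV R4, R3  → R4 = 59  (R4 gets saved value)
Final: R1 = 74

74


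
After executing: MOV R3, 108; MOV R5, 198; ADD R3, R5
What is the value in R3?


Register state trace:
  MOV R3, 108  → R3 = 108
  MOV R5, 198  → R5 = 198
  ADD R3, R5  → R3 = 108 + 198 = 306
Final: R3 = 306

306


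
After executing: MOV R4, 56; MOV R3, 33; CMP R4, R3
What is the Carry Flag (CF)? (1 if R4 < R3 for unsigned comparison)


Register state trace:
  MOV R4, 56  → R4 = 56
  MOV R3, 33  → R3 = 33
  CMP R4, R3  → unsigned 56 - 33: no borrow
  56 >= 33, so CF = 0
CF = 0

0


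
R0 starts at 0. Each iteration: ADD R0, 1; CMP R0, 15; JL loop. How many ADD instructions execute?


Loop trace (R0 starts at 0, target 15, step 1):
  ADD #1: R0 = 0 + 1 = 1  → 1 < 15, loop
  ADD #2: R0 = 1 + 1 = 2  → 2 < 15, loop
  ADD #3: R0 = 2 + 1 = 3  → 3 < 15, loop
  ADD #4: R0 = 3 + 1 = 4  → 4 < 15, loop
  ADD #5: R0 = 4 + 1 = 5  → 5 < 15, loop
  ADD #6: R0 = 5 + 1 = 6  → 6 < 15, loop
  ADD #7: R0 = 6 + 1 = 7  → 7 < 15, loop
  ADD #8: R0 = 7 + 1 = 8  → 8 < 15, loop
  ADD #9: R0 = 8 + 1 = 9  → 9 < 15, loop
  ADD #10: R0 = 9 + 1 = 10  → 10 < 15, loop
  ADD #11: R0 = 10 + 1 = 11  → 11 < 15, loop
  ADD #12: R0 = 11 + 1 = 12  → 12 < 15, loop
  ADD #13: R0 = 12 + 1 = 13  → 13 < 15, loop
  ADD #14: R0 = 13 + 1 = 14  → 14 < 15, loop
  ADD #15: R0 = 14 + 1 = 15  → 15 >= 15, exit
Total ADD instructions: 15

15


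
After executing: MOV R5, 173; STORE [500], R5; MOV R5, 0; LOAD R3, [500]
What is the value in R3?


Register and memory trace:
  MOV R5, 173  → R5 = 173
  STORE [500], R5  → mem[500] = 173
  MOV R5, 0  → R5 = 0
  LOAD R3, [500]  → R3 = mem[500] = 173
Final: R3 = 173

173


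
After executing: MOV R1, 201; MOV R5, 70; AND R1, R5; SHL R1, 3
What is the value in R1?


Register state trace:
  MOV R1, 201  → R1 = 201 (0b11001001)
  MOV R5, 70  → R5 = 70 (0b01000110)
  AND R1, R5  → R1 = 201 AND 70 = 64 (0b01000000)
  SHL R1, 3  → R1 = 64 << 3 = 512
Final: R1 = 512

512


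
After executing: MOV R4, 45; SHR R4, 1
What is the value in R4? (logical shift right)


Register state trace:
  MOV R4, 45  → R4 = 45
  SHR R4, 1  → R4 = 45 >> 1 = 45 // 2^1 = 22
Final: R4 = 22

22


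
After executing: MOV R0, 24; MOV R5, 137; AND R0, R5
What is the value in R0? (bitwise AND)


Register state trace:
  MOV R0, 24  → R0 = 24 (0b00011000)
  MOV R5, 137  → R5 = 137 (0b10001001)
  AND R0, R5  → R0 = 24 AND 137 = 8 (0b00001000)
Final: R0 = 8

8


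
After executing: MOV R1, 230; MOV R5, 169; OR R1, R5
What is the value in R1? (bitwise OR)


Register state trace:
  MOV R1, 230  → R1 = 230 (0b11100110)
  MOV R5, 169  → R5 = 169 (0b10101001)
  OR R1, R5   → R1 = 230 OR 169 = 239 (0b11101111)
Final: R1 = 239

239


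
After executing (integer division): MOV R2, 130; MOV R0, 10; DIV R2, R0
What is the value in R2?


Register state trace:
  MOV R2, 130  → R2 = 130
  MOV R0, 10  → R0 = 10
  DIV R2, R0  → R2 = 130 // 10 = 13
Final: R2 = 13

13


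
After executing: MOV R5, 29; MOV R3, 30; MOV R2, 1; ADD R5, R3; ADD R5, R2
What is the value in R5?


Register state trace:
  MOV R5, 29  → R5 = 29
  MOV R3, 30  → R3 = 30
  MOV R2, 1  → R2 = 1
  ADD R5, R3  → R5 = 29 + 30 = 59
  ADD R5, R2  → R5 = 59 + 1 = 60
Final: R5 = 60

60


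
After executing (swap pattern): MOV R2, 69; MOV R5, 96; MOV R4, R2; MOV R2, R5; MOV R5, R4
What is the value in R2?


Register state trace (swap pattern):
  MOV R2, 69  → R2 = 69
  MOV R5, 96  → R5 = 96
  MOV R4, R2  → R4 = 69  (save R2)
  MOV R2, R5  → R2 = 96  (R2 gets R5's value)
  MOV R5, R4  → R5 = 69  (R5 gets saved value)
Final: R2 = 96

96


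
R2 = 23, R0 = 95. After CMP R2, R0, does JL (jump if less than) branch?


Trace:
  R2 = 23, R0 = 95
  CMP R2, R0  → compares 23 vs 95
  JL checks: is 23 less than 95?
  23 < 95, so condition is true
Branch taken: Yes

Yes


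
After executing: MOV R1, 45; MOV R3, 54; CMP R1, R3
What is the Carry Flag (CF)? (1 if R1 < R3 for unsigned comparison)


Register state trace:
  MOV R1, 45  → R1 = 45
  MOV R3, 54  → R3 = 54
  CMP R1, R3  → unsigned 45 - 54: borrow occurs
  45 < 54, so CF = 1
CF = 1

1


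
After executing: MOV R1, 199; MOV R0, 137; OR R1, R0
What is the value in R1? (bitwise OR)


Register state trace:
  MOV R1, 199  → R1 = 199 (0b11000111)
  MOV R0, 137  → R0 = 137 (0b10001001)
  OR R1, R0   → R1 = 199 OR 137 = 207 (0b11001111)
Final: R1 = 207

207


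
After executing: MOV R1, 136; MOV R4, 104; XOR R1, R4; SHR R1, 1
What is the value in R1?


Register state trace:
  MOV R1, 136  → R1 = 136 (0b10001000)
  MOV R4, 104  → R4 = 104 (0b01101000)
  XOR R1, R4  → R1 = 136 XOR 104 = 224 (0b11100000)
  SHR R1, 1  → R1 = 224 >> 1 = 112
Final: R1 = 112

112


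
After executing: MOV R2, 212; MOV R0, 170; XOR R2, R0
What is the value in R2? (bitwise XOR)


Register state trace:
  MOV R2, 212  → R2 = 212 (0b11010100)
  MOV R0, 170  → R0 = 170 (0b10101010)
  XOR R2, R0  → R2 = 212 XOR 170 = 126 (0b01111110)
Final: R2 = 126

126


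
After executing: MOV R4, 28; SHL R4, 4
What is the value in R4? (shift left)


Register state trace:
  MOV R4, 28  → R4 = 28
  SHL R4, 4  → R4 = 28 << 4 = 28 * 2^4 = 448
Final: R4 = 448

448


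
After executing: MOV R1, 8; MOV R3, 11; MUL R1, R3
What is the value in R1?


Register state trace:
  MOV R1, 8  → R1 = 8
  MOV R3, 11  → R3 = 11
  MUL R1, R3  → R1 = 8 * 11 = 88
Final: R1 = 88

88


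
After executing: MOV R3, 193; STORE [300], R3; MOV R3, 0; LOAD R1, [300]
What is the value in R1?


Register and memory trace:
  MOV R3, 193  → R3 = 193
  STORE [300], R3  → mem[300] = 193
  MOV R3, 0  → R3 = 0
  LOAD R1, [300]  → R1 = mem[300] = 193
Final: R1 = 193

193


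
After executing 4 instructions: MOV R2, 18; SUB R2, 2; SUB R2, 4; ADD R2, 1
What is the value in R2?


Register state trace:
  MOV R2, 18  → R2 = 18
  SUB R2, 2  → R2 = 18 - 2 = 16
  SUB R2, 4  → R2 = 16 - 4 = 12
  ADD R2, 1  → R2 = 12 + 1 = 13
Final: R2 = 13

13


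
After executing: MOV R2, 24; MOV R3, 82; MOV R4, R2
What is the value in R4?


Register state trace:
  MOV R2, 24  → R2 = 24
  MOV R3, 82  → R3 = 82
  MOV R4, R2  → R4 = 24
Final: R4 = 24

24


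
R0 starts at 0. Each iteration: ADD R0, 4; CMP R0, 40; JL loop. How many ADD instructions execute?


Loop trace (R0 starts at 0, target 40, step 4):
  ADD #1: R0 = 0 + 4 = 4  → 4 < 40, loop
  ADD #2: R0 = 4 + 4 = 8  → 8 < 40, loop
  ADD #3: R0 = 8 + 4 = 12  → 12 < 40, loop
  ADD #4: R0 = 12 + 4 = 16  → 16 < 40, loop
  ADD #5: R0 = 16 + 4 = 20  → 20 < 40, loop
  ADD #6: R0 = 20 + 4 = 24  → 24 < 40, loop
  ADD #7: R0 = 24 + 4 = 28  → 28 < 40, loop
  ADD #8: R0 = 28 + 4 = 32  → 32 < 40, loop
  ADD #9: R0 = 32 + 4 = 36  → 36 < 40, loop
  ADD #10: R0 = 36 + 4 = 40  → 40 >= 40, exit
Total ADD instructions: 10

10


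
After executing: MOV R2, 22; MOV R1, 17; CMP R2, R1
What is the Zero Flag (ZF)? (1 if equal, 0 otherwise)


Register state trace:
  MOV R2, 22  → R2 = 22
  MOV R1, 17  → R1 = 17
  CMP R2, R1  → computes 22 - 17 = 5
  Result is nonzero, so values are not equal
ZF = 0

0


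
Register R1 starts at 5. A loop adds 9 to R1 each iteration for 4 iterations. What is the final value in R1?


Starting value: R1 = 5
  Iter 1: R1 = 5 + 9 = 14
  Iter 2: R1 = 14 + 9 = 23
  Iter 3: R1 = 23 + 9 = 32
  Iter 4: R1 = 32 + 9 = 41
Final: R1 = 41

41


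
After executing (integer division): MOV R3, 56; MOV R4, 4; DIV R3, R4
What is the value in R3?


Register state trace:
  MOV R3, 56  → R3 = 56
  MOV R4, 4  → R4 = 4
  DIV R3, R4  → R3 = 56 // 4 = 14
Final: R3 = 14

14


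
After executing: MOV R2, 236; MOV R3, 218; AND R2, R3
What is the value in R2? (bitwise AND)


Register state trace:
  MOV R2, 236  → R2 = 236 (0b11101100)
  MOV R3, 218  → R3 = 218 (0b11011010)
  AND R2, R3  → R2 = 236 AND 218 = 200 (0b11001000)
Final: R2 = 200

200


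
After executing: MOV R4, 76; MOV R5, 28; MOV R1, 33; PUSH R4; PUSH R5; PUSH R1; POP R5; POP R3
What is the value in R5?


Stack trace (top is rightmost):
  MOV R4, 76  → R4 = 76
  MOV R5, 28  → R5 = 28
  MOV R1, 33  → R1 = 33
  PUSH R4  → stack: [76]
  PUSH R5  → stack: [76, 28]
  PUSH R1  → stack: [76, 28, 33]
  POP R5  → R5 = 33, stack: [76, 28]
  POP R3  → R3 = 28, stack: [76]
Final: R5 = 33

33


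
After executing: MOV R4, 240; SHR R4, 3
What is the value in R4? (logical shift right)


Register state trace:
  MOV R4, 240  → R4 = 240
  SHR R4, 3  → R4 = 240 >> 3 = 240 // 2^3 = 30
Final: R4 = 30

30


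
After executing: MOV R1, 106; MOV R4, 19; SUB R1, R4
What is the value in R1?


Register state trace:
  MOV R1, 106  → R1 = 106
  MOV R4, 19  → R4 = 19
  SUB R1, R4  → R1 = 106 - 19 = 87
Final: R1 = 87

87


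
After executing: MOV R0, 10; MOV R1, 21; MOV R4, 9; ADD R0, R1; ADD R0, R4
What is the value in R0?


Register state trace:
  MOV R0, 10  → R0 = 10
  MOV R1, 21  → R1 = 21
  MOV R4, 9  → R4 = 9
  ADD R0, R1  → R0 = 10 + 21 = 31
  ADD R0, R4  → R0 = 31 + 9 = 40
Final: R0 = 40

40


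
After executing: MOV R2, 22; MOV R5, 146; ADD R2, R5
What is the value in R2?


Register state trace:
  MOV R2, 22  → R2 = 22
  MOV R5, 146  → R5 = 146
  ADD R2, R5  → R2 = 22 + 146 = 168
Final: R2 = 168

168


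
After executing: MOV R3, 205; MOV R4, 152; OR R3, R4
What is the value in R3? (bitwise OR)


Register state trace:
  MOV R3, 205  → R3 = 205 (0b11001101)
  MOV R4, 152  → R4 = 152 (0b10011000)
  OR R3, R4   → R3 = 205 OR 152 = 221 (0b11011101)
Final: R3 = 221

221


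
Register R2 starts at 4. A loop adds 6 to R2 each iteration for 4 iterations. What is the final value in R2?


Starting value: R2 = 4
  Iter 1: R2 = 4 + 6 = 10
  Iter 2: R2 = 10 + 6 = 16
  Iter 3: R2 = 16 + 6 = 22
  Iter 4: R2 = 22 + 6 = 28
Final: R2 = 28

28


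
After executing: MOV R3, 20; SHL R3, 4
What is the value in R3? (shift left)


Register state trace:
  MOV R3, 20  → R3 = 20
  SHL R3, 4  → R3 = 20 << 4 = 20 * 2^4 = 320
Final: R3 = 320

320


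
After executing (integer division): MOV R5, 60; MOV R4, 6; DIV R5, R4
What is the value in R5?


Register state trace:
  MOV R5, 60  → R5 = 60
  MOV R4, 6  → R4 = 6
  DIV R5, R4  → R5 = 60 // 6 = 10
Final: R5 = 10

10


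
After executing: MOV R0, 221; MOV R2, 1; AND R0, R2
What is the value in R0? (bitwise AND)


Register state trace:
  MOV R0, 221  → R0 = 221 (0b11011101)
  MOV R2, 1  → R2 = 1 (0b00000001)
  AND R0, R2  → R0 = 221 AND 1 = 1 (0b00000001)
Final: R0 = 1

1


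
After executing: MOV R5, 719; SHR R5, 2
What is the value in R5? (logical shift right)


Register state trace:
  MOV R5, 719  → R5 = 719
  SHR R5, 2  → R5 = 719 >> 2 = 719 // 2^2 = 179
Final: R5 = 179

179


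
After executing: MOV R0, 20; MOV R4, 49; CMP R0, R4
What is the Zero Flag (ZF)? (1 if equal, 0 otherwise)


Register state trace:
  MOV R0, 20  → R0 = 20
  MOV R4, 49  → R4 = 49
  CMP R0, R4  → computes 20 - 49 = -29
  Result is nonzero, so values are not equal
ZF = 0

0


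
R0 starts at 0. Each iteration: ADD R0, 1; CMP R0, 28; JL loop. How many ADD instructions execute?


Loop trace (R0 starts at 0, target 28, step 1):
  ADD #1: R0 = 0 + 1 = 1  → 1 < 28, loop
  ADD #2: R0 = 1 + 1 = 2  → 2 < 28, loop
  ADD #3: R0 = 2 + 1 = 3  → 3 < 28, loop
  ADD #4: R0 = 3 + 1 = 4  → 4 < 28, loop
  ADD #5: R0 = 4 + 1 = 5  → 5 < 28, loop
  ADD #6: R0 = 5 + 1 = 6  → 6 < 28, loop
  ADD #7: R0 = 6 + 1 = 7  → 7 < 28, loop
  ADD #8: R0 = 7 + 1 = 8  → 8 < 28, loop
  ADD #9: R0 = 8 + 1 = 9  → 9 < 28, loop
  ADD #10: R0 = 9 + 1 = 10  → 10 < 28, loop
  ADD #11: R0 = 10 + 1 = 11  → 11 < 28, loop
  ADD #12: R0 = 11 + 1 = 12  → 12 < 28, loop
  ADD #13: R0 = 12 + 1 = 13  → 13 < 28, loop
  ADD #14: R0 = 13 + 1 = 14  → 14 < 28, loop
  ADD #15: R0 = 14 + 1 = 15  → 15 < 28, loop
  ADD #16: R0 = 15 + 1 = 16  → 16 < 28, loop
  ADD #17: R0 = 16 + 1 = 17  → 17 < 28, loop
  ADD #18: R0 = 17 + 1 = 18  → 18 < 28, loop
  ADD #19: R0 = 18 + 1 = 19  → 19 < 28, loop
  ADD #20: R0 = 19 + 1 = 20  → 20 < 28, loop
  ADD #21: R0 = 20 + 1 = 21  → 21 < 28, loop
  ADD #22: R0 = 21 + 1 = 22  → 22 < 28, loop
  ADD #23: R0 = 22 + 1 = 23  → 23 < 28, loop
  ADD #24: R0 = 23 + 1 = 24  → 24 < 28, loop
  ADD #25: R0 = 24 + 1 = 25  → 25 < 28, loop
  ADD #26: R0 = 25 + 1 = 26  → 26 < 28, loop
  ADD #27: R0 = 26 + 1 = 27  → 27 < 28, loop
  ADD #28: R0 = 27 + 1 = 28  → 28 >= 28, exit
Total ADD instructions: 28

28


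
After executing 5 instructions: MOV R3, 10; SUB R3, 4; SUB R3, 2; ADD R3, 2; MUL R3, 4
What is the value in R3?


Register state trace:
  MOV R3, 10  → R3 = 10
  SUB R3, 4  → R3 = 10 - 4 = 6
  SUB R3, 2  → R3 = 6 - 2 = 4
  ADD R3, 2  → R3 = 4 + 2 = 6
  MUL R3, 4  → R3 = 6 * 4 = 24
Final: R3 = 24

24


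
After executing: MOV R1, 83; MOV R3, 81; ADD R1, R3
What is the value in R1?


Register state trace:
  MOV R1, 83  → R1 = 83
  MOV R3, 81  → R3 = 81
  ADD R1, R3  → R1 = 83 + 81 = 164
Final: R1 = 164

164


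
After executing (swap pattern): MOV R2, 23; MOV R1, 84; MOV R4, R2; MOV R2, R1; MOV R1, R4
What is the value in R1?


Register state trace (swap pattern):
  MOV R2, 23  → R2 = 23
  MOV R1, 84  → R1 = 84
  MOV R4, R2  → R4 = 23  (save R2)
  MOV R2, R1  → R2 = 84  (R2 gets R1's value)
  MOV R1, R4  → R1 = 23  (R1 gets saved value)
Final: R1 = 23

23


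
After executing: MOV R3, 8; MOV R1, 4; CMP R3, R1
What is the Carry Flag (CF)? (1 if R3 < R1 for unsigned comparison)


Register state trace:
  MOV R3, 8  → R3 = 8
  MOV R1, 4  → R1 = 4
  CMP R3, R1  → unsigned 8 - 4: no borrow
  8 >= 4, so CF = 0
CF = 0

0


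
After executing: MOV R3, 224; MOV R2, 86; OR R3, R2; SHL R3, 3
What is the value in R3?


Register state trace:
  MOV R3, 224  → R3 = 224 (0b11100000)
  MOV R2, 86  → R2 = 86 (0b01010110)
  OR R3, R2  → R3 = 224 OR 86 = 246 (0b11110110)
  SHL R3, 3  → R3 = 246 << 3 = 1968
Final: R3 = 1968

1968


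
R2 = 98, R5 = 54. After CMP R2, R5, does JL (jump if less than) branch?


Trace:
  R2 = 98, R5 = 54
  CMP R2, R5  → compares 98 vs 54
  JL checks: is 98 less than 54?
  98 > 54, so condition is false
Branch taken: No

No


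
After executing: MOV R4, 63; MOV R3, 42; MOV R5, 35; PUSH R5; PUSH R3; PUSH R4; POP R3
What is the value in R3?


Stack trace (top is rightmost):
  MOV R4, 63  → R4 = 63
  MOV R3, 42  → R3 = 42
  MOV R5, 35  → R5 = 35
  PUSH R5  → stack: [35]
  PUSH R3  → stack: [35, 42]
  PUSH R4  → stack: [35, 42, 63]
  POP R3  → R3 = 63, stack: [35, 42]
Final: R3 = 63

63


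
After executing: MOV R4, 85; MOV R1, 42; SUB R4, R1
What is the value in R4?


Register state trace:
  MOV R4, 85  → R4 = 85
  MOV R1, 42  → R1 = 42
  SUB R4, R1  → R4 = 85 - 42 = 43
Final: R4 = 43

43


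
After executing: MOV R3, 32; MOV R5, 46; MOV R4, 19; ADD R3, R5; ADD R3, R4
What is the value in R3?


Register state trace:
  MOV R3, 32  → R3 = 32
  MOV R5, 46  → R5 = 46
  MOV R4, 19  → R4 = 19
  ADD R3, R5  → R3 = 32 + 46 = 78
  ADD R3, R4  → R3 = 78 + 19 = 97
Final: R3 = 97

97


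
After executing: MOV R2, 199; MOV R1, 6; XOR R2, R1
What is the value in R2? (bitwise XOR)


Register state trace:
  MOV R2, 199  → R2 = 199 (0b11000111)
  MOV R1, 6  → R1 = 6 (0b00000110)
  XOR R2, R1  → R2 = 199 XOR 6 = 193 (0b11000001)
Final: R2 = 193

193


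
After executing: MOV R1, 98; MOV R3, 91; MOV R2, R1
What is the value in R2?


Register state trace:
  MOV R1, 98  → R1 = 98
  MOV R3, 91  → R3 = 91
  MOV R2, R1  → R2 = 98
Final: R2 = 98

98


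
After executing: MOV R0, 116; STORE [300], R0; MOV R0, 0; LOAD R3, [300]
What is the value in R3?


Register and memory trace:
  MOV R0, 116  → R0 = 116
  STORE [300], R0  → mem[300] = 116
  MOV R0, 0  → R0 = 0
  LOAD R3, [300]  → R3 = mem[300] = 116
Final: R3 = 116

116


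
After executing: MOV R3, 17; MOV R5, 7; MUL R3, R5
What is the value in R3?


Register state trace:
  MOV R3, 17  → R3 = 17
  MOV R5, 7  → R5 = 7
  MUL R3, R5  → R3 = 17 * 7 = 119
Final: R3 = 119

119


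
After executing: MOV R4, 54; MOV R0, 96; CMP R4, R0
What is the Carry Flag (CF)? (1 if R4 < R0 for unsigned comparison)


Register state trace:
  MOV R4, 54  → R4 = 54
  MOV R0, 96  → R0 = 96
  CMP R4, R0  → unsigned 54 - 96: borrow occurs
  54 < 96, so CF = 1
CF = 1

1


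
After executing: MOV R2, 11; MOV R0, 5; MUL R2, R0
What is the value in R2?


Register state trace:
  MOV R2, 11  → R2 = 11
  MOV R0, 5  → R0 = 5
  MUL R2, R0  → R2 = 11 * 5 = 55
Final: R2 = 55

55


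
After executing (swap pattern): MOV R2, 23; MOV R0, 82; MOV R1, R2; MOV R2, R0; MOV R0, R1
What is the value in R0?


Register state trace (swap pattern):
  MOV R2, 23  → R2 = 23
  MOV R0, 82  → R0 = 82
  MOV R1, R2  → R1 = 23  (save R2)
  MOV R2, R0  → R2 = 82  (R2 gets R0's value)
  MOV R0, R1  → R0 = 23  (R0 gets saved value)
Final: R0 = 23

23


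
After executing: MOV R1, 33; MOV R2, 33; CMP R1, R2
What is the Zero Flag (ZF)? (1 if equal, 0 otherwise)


Register state trace:
  MOV R1, 33  → R1 = 33
  MOV R2, 33  → R2 = 33
  CMP R1, R2  → computes 33 - 33 = 0
  Result is zero, so values are equal
ZF = 1

1


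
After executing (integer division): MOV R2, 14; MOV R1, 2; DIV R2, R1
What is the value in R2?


Register state trace:
  MOV R2, 14  → R2 = 14
  MOV R1, 2  → R1 = 2
  DIV R2, R1  → R2 = 14 // 2 = 7
Final: R2 = 7

7


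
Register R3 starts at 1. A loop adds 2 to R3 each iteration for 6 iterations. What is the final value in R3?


Starting value: R3 = 1
  Iter 1: R3 = 1 + 2 = 3
  Iter 2: R3 = 3 + 2 = 5
  Iter 3: R3 = 5 + 2 = 7
  Iter 4: R3 = 7 + 2 = 9
  Iter 5: R3 = 9 + 2 = 11
  Iter 6: R3 = 11 + 2 = 13
Final: R3 = 13

13


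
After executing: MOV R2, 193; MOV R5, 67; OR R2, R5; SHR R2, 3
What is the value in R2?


Register state trace:
  MOV R2, 193  → R2 = 193 (0b11000001)
  MOV R5, 67  → R5 = 67 (0b01000011)
  OR R2, R5  → R2 = 193 OR 67 = 195 (0b11000011)
  SHR R2, 3  → R2 = 195 >> 3 = 24
Final: R2 = 24

24


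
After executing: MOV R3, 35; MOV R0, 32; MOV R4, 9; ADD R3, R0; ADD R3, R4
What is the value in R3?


Register state trace:
  MOV R3, 35  → R3 = 35
  MOV R0, 32  → R0 = 32
  MOV R4, 9  → R4 = 9
  ADD R3, R0  → R3 = 35 + 32 = 67
  ADD R3, R4  → R3 = 67 + 9 = 76
Final: R3 = 76

76


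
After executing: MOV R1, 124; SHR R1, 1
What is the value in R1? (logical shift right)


Register state trace:
  MOV R1, 124  → R1 = 124
  SHR R1, 1  → R1 = 124 >> 1 = 124 // 2^1 = 62
Final: R1 = 62

62


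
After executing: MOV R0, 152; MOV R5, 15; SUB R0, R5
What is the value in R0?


Register state trace:
  MOV R0, 152  → R0 = 152
  MOV R5, 15  → R5 = 15
  SUB R0, R5  → R0 = 152 - 15 = 137
Final: R0 = 137

137


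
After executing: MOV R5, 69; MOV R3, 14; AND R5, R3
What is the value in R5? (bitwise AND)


Register state trace:
  MOV R5, 69  → R5 = 69 (0b01000101)
  MOV R3, 14  → R3 = 14 (0b00001110)
  AND R5, R3  → R5 = 69 AND 14 = 4 (0b00000100)
Final: R5 = 4

4


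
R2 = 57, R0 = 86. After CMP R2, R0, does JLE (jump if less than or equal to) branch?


Trace:
  R2 = 57, R0 = 86
  CMP R2, R0  → compares 57 vs 86
  JLE checks: is 57 less than or equal to 86?
  57 < 86, so condition is true
Branch taken: Yes

Yes


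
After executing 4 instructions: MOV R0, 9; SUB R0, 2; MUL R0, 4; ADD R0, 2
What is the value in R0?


Register state trace:
  MOV R0, 9  → R0 = 9
  SUB R0, 2  → R0 = 9 - 2 = 7
  MUL R0, 4  → R0 = 7 * 4 = 28
  ADD R0, 2  → R0 = 28 + 2 = 30
Final: R0 = 30

30


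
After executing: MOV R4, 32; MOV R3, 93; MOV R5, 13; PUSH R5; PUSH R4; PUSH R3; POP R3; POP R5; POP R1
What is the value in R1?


Stack trace (top is rightmost):
  MOV R4, 32  → R4 = 32
  MOV R3, 93  → R3 = 93
  MOV R5, 13  → R5 = 13
  PUSH R5  → stack: [13]
  PUSH R4  → stack: [13, 32]
  PUSH R3  → stack: [13, 32, 93]
  POP R3  → R3 = 93, stack: [13, 32]
  POP R5  → R5 = 32, stack: [13]
  POP R1  → R1 = 13, stack: []
Final: R1 = 13

13


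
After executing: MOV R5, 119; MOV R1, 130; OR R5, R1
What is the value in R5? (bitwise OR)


Register state trace:
  MOV R5, 119  → R5 = 119 (0b01110111)
  MOV R1, 130  → R1 = 130 (0b10000010)
  OR R5, R1   → R5 = 119 OR 130 = 247 (0b11110111)
Final: R5 = 247

247


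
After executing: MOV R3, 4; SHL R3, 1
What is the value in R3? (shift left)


Register state trace:
  MOV R3, 4  → R3 = 4
  SHL R3, 1  → R3 = 4 << 1 = 4 * 2^1 = 8
Final: R3 = 8

8


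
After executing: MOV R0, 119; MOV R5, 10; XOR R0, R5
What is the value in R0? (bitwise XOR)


Register state trace:
  MOV R0, 119  → R0 = 119 (0b01110111)
  MOV R5, 10  → R5 = 10 (0b00001010)
  XOR R0, R5  → R0 = 119 XOR 10 = 125 (0b01111101)
Final: R0 = 125

125


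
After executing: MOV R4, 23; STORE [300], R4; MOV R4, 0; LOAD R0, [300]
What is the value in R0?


Register and memory trace:
  MOV R4, 23  → R4 = 23
  STORE [300], R4  → mem[300] = 23
  MOV R4, 0  → R4 = 0
  LOAD R0, [300]  → R0 = mem[300] = 23
Final: R0 = 23

23


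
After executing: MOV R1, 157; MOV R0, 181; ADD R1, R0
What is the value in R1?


Register state trace:
  MOV R1, 157  → R1 = 157
  MOV R0, 181  → R0 = 181
  ADD R1, R0  → R1 = 157 + 181 = 338
Final: R1 = 338

338


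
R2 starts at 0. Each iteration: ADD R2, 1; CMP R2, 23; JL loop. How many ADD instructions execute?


Loop trace (R2 starts at 0, target 23, step 1):
  ADD #1: R2 = 0 + 1 = 1  → 1 < 23, loop
  ADD #2: R2 = 1 + 1 = 2  → 2 < 23, loop
  ADD #3: R2 = 2 + 1 = 3  → 3 < 23, loop
  ADD #4: R2 = 3 + 1 = 4  → 4 < 23, loop
  ADD #5: R2 = 4 + 1 = 5  → 5 < 23, loop
  ADD #6: R2 = 5 + 1 = 6  → 6 < 23, loop
  ADD #7: R2 = 6 + 1 = 7  → 7 < 23, loop
  ADD #8: R2 = 7 + 1 = 8  → 8 < 23, loop
  ADD #9: R2 = 8 + 1 = 9  → 9 < 23, loop
  ADD #10: R2 = 9 + 1 = 10  → 10 < 23, loop
  ADD #11: R2 = 10 + 1 = 11  → 11 < 23, loop
  ADD #12: R2 = 11 + 1 = 12  → 12 < 23, loop
  ADD #13: R2 = 12 + 1 = 13  → 13 < 23, loop
  ADD #14: R2 = 13 + 1 = 14  → 14 < 23, loop
  ADD #15: R2 = 14 + 1 = 15  → 15 < 23, loop
  ADD #16: R2 = 15 + 1 = 16  → 16 < 23, loop
  ADD #17: R2 = 16 + 1 = 17  → 17 < 23, loop
  ADD #18: R2 = 17 + 1 = 18  → 18 < 23, loop
  ADD #19: R2 = 18 + 1 = 19  → 19 < 23, loop
  ADD #20: R2 = 19 + 1 = 20  → 20 < 23, loop
  ADD #21: R2 = 20 + 1 = 21  → 21 < 23, loop
  ADD #22: R2 = 21 + 1 = 22  → 22 < 23, loop
  ADD #23: R2 = 22 + 1 = 23  → 23 >= 23, exit
Total ADD instructions: 23

23


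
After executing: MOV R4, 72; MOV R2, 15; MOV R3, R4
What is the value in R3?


Register state trace:
  MOV R4, 72  → R4 = 72
  MOV R2, 15  → R2 = 15
  MOV R3, R4  → R3 = 72
Final: R3 = 72

72


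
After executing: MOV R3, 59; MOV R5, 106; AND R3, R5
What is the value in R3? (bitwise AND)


Register state trace:
  MOV R3, 59  → R3 = 59 (0b00111011)
  MOV R5, 106  → R5 = 106 (0b01101010)
  AND R3, R5  → R3 = 59 AND 106 = 42 (0b00101010)
Final: R3 = 42

42


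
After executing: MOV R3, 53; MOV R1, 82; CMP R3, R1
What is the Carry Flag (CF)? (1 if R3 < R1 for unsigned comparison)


Register state trace:
  MOV R3, 53  → R3 = 53
  MOV R1, 82  → R1 = 82
  CMP R3, R1  → unsigned 53 - 82: borrow occurs
  53 < 82, so CF = 1
CF = 1

1


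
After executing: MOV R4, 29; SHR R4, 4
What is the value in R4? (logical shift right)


Register state trace:
  MOV R4, 29  → R4 = 29
  SHR R4, 4  → R4 = 29 >> 4 = 29 // 2^4 = 1
Final: R4 = 1

1


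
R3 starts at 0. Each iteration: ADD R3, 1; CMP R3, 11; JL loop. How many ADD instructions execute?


Loop trace (R3 starts at 0, target 11, step 1):
  ADD #1: R3 = 0 + 1 = 1  → 1 < 11, loop
  ADD #2: R3 = 1 + 1 = 2  → 2 < 11, loop
  ADD #3: R3 = 2 + 1 = 3  → 3 < 11, loop
  ADD #4: R3 = 3 + 1 = 4  → 4 < 11, loop
  ADD #5: R3 = 4 + 1 = 5  → 5 < 11, loop
  ADD #6: R3 = 5 + 1 = 6  → 6 < 11, loop
  ADD #7: R3 = 6 + 1 = 7  → 7 < 11, loop
  ADD #8: R3 = 7 + 1 = 8  → 8 < 11, loop
  ADD #9: R3 = 8 + 1 = 9  → 9 < 11, loop
  ADD #10: R3 = 9 + 1 = 10  → 10 < 11, loop
  ADD #11: R3 = 10 + 1 = 11  → 11 >= 11, exit
Total ADD instructions: 11

11


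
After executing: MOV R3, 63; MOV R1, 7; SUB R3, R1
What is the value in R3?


Register state trace:
  MOV R3, 63  → R3 = 63
  MOV R1, 7  → R1 = 7
  SUB R3, R1  → R3 = 63 - 7 = 56
Final: R3 = 56

56


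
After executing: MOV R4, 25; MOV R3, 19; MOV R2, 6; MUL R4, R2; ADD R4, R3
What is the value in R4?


Register state trace:
  MOV R4, 25  → R4 = 25
  MOV R3, 19  → R3 = 19
  MOV R2, 6  → R2 = 6
  MUL R4, R2  → R4 = 25 * 6 = 150
  ADD R4, R3  → R4 = 150 + 19 = 169
Final: R4 = 169

169


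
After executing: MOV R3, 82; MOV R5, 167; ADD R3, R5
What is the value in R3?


Register state trace:
  MOV R3, 82  → R3 = 82
  MOV R5, 167  → R5 = 167
  ADD R3, R5  → R3 = 82 + 167 = 249
Final: R3 = 249

249


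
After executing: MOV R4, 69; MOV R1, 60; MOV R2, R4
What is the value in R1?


Register state trace:
  MOV R4, 69  → R4 = 69
  MOV R1, 60  → R1 = 60
  MOV R2, R4  → R2 = 69
Final: R1 = 60

60


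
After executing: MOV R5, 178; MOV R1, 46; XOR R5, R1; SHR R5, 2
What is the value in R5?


Register state trace:
  MOV R5, 178  → R5 = 178 (0b10110010)
  MOV R1, 46  → R1 = 46 (0b00101110)
  XOR R5, R1  → R5 = 178 XOR 46 = 156 (0b10011100)
  SHR R5, 2  → R5 = 156 >> 2 = 39
Final: R5 = 39

39


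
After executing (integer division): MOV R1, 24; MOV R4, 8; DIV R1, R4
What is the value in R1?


Register state trace:
  MOV R1, 24  → R1 = 24
  MOV R4, 8  → R4 = 8
  DIV R1, R4  → R1 = 24 // 8 = 3
Final: R1 = 3

3


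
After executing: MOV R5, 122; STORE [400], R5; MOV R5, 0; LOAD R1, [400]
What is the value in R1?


Register and memory trace:
  MOV R5, 122  → R5 = 122
  STORE [400], R5  → mem[400] = 122
  MOV R5, 0  → R5 = 0
  LOAD R1, [400]  → R1 = mem[400] = 122
Final: R1 = 122

122


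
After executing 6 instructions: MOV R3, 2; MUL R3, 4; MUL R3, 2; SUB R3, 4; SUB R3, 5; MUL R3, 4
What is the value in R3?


Register state trace:
  MOV R3, 2  → R3 = 2
  MUL R3, 4  → R3 = 2 * 4 = 8
  MUL R3, 2  → R3 = 8 * 2 = 16
  SUB R3, 4  → R3 = 16 - 4 = 12
  SUB R3, 5  → R3 = 12 - 5 = 7
  MUL R3, 4  → R3 = 7 * 4 = 28
Final: R3 = 28

28


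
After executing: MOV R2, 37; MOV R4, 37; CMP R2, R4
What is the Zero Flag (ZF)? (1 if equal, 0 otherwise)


Register state trace:
  MOV R2, 37  → R2 = 37
  MOV R4, 37  → R4 = 37
  CMP R2, R4  → computes 37 - 37 = 0
  Result is zero, so values are equal
ZF = 1

1


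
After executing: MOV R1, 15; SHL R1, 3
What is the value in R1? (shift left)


Register state trace:
  MOV R1, 15  → R1 = 15
  SHL R1, 3  → R1 = 15 << 3 = 15 * 2^3 = 120
Final: R1 = 120

120


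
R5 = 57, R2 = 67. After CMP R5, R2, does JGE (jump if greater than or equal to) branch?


Trace:
  R5 = 57, R2 = 67
  CMP R5, R2  → compares 57 vs 67
  JGE checks: is 57 greater than or equal to 67?
  57 < 67, so condition is false
Branch taken: No

No


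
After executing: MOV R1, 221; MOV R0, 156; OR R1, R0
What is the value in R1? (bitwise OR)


Register state trace:
  MOV R1, 221  → R1 = 221 (0b11011101)
  MOV R0, 156  → R0 = 156 (0b10011100)
  OR R1, R0   → R1 = 221 OR 156 = 221 (0b11011101)
Final: R1 = 221

221


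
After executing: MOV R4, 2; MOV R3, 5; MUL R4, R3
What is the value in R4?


Register state trace:
  MOV R4, 2  → R4 = 2
  MOV R3, 5  → R3 = 5
  MUL R4, R3  → R4 = 2 * 5 = 10
Final: R4 = 10

10


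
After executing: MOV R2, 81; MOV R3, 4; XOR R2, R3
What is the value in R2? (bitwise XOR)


Register state trace:
  MOV R2, 81  → R2 = 81 (0b01010001)
  MOV R3, 4  → R3 = 4 (0b00000100)
  XOR R2, R3  → R2 = 81 XOR 4 = 85 (0b01010101)
Final: R2 = 85

85


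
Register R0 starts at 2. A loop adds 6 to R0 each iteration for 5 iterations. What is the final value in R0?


Starting value: R0 = 2
  Iter 1: R0 = 2 + 6 = 8
  Iter 2: R0 = 8 + 6 = 14
  Iter 3: R0 = 14 + 6 = 20
  Iter 4: R0 = 20 + 6 = 26
  Iter 5: R0 = 26 + 6 = 32
Final: R0 = 32

32


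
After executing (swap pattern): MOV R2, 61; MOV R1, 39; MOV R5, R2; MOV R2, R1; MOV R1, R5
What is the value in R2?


Register state trace (swap pattern):
  MOV R2, 61  → R2 = 61
  MOV R1, 39  → R1 = 39
  MOV R5, R2  → R5 = 61  (save R2)
  MOV R2, R1  → R2 = 39  (R2 gets R1's value)
  MOV R1, R5  → R1 = 61  (R1 gets saved value)
Final: R2 = 39

39


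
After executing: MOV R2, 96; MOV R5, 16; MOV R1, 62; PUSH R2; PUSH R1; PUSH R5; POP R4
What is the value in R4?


Stack trace (top is rightmost):
  MOV R2, 96  → R2 = 96
  MOV R5, 16  → R5 = 16
  MOV R1, 62  → R1 = 62
  PUSH R2  → stack: [96]
  PUSH R1  → stack: [96, 62]
  PUSH R5  → stack: [96, 62, 16]
  POP R4  → R4 = 16, stack: [96, 62]
Final: R4 = 16

16


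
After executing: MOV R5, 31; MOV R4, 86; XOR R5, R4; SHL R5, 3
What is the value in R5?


Register state trace:
  MOV R5, 31  → R5 = 31 (0b00011111)
  MOV R4, 86  → R4 = 86 (0b01010110)
  XOR R5, R4  → R5 = 31 XOR 86 = 73 (0b01001001)
  SHL R5, 3  → R5 = 73 << 3 = 584
Final: R5 = 584

584


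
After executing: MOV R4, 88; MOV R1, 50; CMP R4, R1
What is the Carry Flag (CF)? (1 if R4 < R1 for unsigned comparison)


Register state trace:
  MOV R4, 88  → R4 = 88
  MOV R1, 50  → R1 = 50
  CMP R4, R1  → unsigned 88 - 50: no borrow
  88 >= 50, so CF = 0
CF = 0

0


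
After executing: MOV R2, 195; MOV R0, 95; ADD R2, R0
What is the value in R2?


Register state trace:
  MOV R2, 195  → R2 = 195
  MOV R0, 95  → R0 = 95
  ADD R2, R0  → R2 = 195 + 95 = 290
Final: R2 = 290

290


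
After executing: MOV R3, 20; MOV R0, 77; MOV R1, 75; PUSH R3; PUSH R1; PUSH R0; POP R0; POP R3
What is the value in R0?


Stack trace (top is rightmost):
  MOV R3, 20  → R3 = 20
  MOV R0, 77  → R0 = 77
  MOV R1, 75  → R1 = 75
  PUSH R3  → stack: [20]
  PUSH R1  → stack: [20, 75]
  PUSH R0  → stack: [20, 75, 77]
  POP R0  → R0 = 77, stack: [20, 75]
  POP R3  → R3 = 75, stack: [20]
Final: R0 = 77

77


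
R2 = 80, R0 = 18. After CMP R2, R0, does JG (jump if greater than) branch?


Trace:
  R2 = 80, R0 = 18
  CMP R2, R0  → compares 80 vs 18
  JG checks: is 80 greater than 18?
  80 > 18, so condition is true
Branch taken: Yes

Yes


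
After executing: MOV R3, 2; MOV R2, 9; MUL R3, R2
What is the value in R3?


Register state trace:
  MOV R3, 2  → R3 = 2
  MOV R2, 9  → R2 = 9
  MUL R3, R2  → R3 = 2 * 9 = 18
Final: R3 = 18

18


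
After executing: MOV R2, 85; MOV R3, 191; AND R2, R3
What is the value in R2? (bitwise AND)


Register state trace:
  MOV R2, 85  → R2 = 85 (0b01010101)
  MOV R3, 191  → R3 = 191 (0b10111111)
  AND R2, R3  → R2 = 85 AND 191 = 21 (0b00010101)
Final: R2 = 21

21


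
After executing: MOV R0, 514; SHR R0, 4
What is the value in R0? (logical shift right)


Register state trace:
  MOV R0, 514  → R0 = 514
  SHR R0, 4  → R0 = 514 >> 4 = 514 // 2^4 = 32
Final: R0 = 32

32


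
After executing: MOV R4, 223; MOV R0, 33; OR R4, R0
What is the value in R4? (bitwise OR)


Register state trace:
  MOV R4, 223  → R4 = 223 (0b11011111)
  MOV R0, 33  → R0 = 33 (0b00100001)
  OR R4, R0   → R4 = 223 OR 33 = 255 (0b11111111)
Final: R4 = 255

255


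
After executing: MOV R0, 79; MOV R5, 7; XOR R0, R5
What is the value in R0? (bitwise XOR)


Register state trace:
  MOV R0, 79  → R0 = 79 (0b01001111)
  MOV R5, 7  → R5 = 7 (0b00000111)
  XOR R0, R5  → R0 = 79 XOR 7 = 72 (0b01001000)
Final: R0 = 72

72


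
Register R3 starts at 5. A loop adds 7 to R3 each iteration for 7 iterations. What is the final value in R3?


Starting value: R3 = 5
  Iter 1: R3 = 5 + 7 = 12
  Iter 2: R3 = 12 + 7 = 19
  Iter 3: R3 = 19 + 7 = 26
  Iter 4: R3 = 26 + 7 = 33
  Iter 5: R3 = 33 + 7 = 40
  Iter 6: R3 = 40 + 7 = 47
  Iter 7: R3 = 47 + 7 = 54
Final: R3 = 54

54


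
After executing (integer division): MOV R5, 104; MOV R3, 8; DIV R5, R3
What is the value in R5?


Register state trace:
  MOV R5, 104  → R5 = 104
  MOV R3, 8  → R3 = 8
  DIV R5, R3  → R5 = 104 // 8 = 13
Final: R5 = 13

13


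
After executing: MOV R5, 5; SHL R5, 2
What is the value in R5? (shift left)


Register state trace:
  MOV R5, 5  → R5 = 5
  SHL R5, 2  → R5 = 5 << 2 = 5 * 2^2 = 20
Final: R5 = 20

20


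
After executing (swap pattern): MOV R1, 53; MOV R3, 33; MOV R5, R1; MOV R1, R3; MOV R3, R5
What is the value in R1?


Register state trace (swap pattern):
  MOV R1, 53  → R1 = 53
  MOV R3, 33  → R3 = 33
  MOV R5, R1  → R5 = 53  (save R1)
  MOV R1, R3  → R1 = 33  (R1 gets R3's value)
  MOV R3, R5  → R3 = 53  (R3 gets saved value)
Final: R1 = 33

33


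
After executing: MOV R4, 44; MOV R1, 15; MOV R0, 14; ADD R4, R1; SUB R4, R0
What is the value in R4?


Register state trace:
  MOV R4, 44  → R4 = 44
  MOV R1, 15  → R1 = 15
  MOV R0, 14  → R0 = 14
  ADD R4, R1  → R4 = 44 + 15 = 59
  SUB R4, R0  → R4 = 59 - 14 = 45
Final: R4 = 45

45


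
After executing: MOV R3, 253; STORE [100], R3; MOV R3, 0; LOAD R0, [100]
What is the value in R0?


Register and memory trace:
  MOV R3, 253  → R3 = 253
  STORE [100], R3  → mem[100] = 253
  MOV R3, 0  → R3 = 0
  LOAD R0, [100]  → R0 = mem[100] = 253
Final: R0 = 253

253
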